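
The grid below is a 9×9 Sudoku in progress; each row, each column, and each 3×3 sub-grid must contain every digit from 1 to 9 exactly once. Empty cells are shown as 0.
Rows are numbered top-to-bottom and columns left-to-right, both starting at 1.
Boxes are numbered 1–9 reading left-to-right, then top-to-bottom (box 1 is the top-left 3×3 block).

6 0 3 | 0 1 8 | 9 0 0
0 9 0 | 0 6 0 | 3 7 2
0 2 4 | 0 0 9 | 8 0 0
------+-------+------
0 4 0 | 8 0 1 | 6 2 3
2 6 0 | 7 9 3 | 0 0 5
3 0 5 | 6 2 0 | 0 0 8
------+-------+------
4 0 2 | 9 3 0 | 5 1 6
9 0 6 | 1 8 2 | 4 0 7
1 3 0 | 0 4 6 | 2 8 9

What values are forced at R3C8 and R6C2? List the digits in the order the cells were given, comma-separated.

For R3C8:
  Consider where 6 can go in column 8.
  R1C8 is out (row 1 already has a 6).
  R5C8 is out (row 5 already has a 6).
  R6C8 is out (row 6 already has a 6).
  R8C8 is out (row 8 already has a 6).
  So the only cell in column 8 that can hold 6 is R3C8.
  So R3C8 = 6.
For R6C2:
  Consider where 1 can go in column 2.
  R1C2 is out (row 1 already has a 1).
  R7C2 is out (row 7 already has a 1).
  R8C2 is out (row 8 already has a 1).
  So the only cell in column 2 that can hold 1 is R6C2.
  So R6C2 = 1.

6,1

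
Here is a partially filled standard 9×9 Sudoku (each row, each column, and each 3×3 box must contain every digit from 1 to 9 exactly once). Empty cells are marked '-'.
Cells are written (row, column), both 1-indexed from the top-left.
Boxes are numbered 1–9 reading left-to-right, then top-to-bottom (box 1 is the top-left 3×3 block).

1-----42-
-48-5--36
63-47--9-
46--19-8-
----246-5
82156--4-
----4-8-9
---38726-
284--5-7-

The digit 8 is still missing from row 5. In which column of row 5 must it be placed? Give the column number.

Consider where 8 can go in row 5.
(5,1) is out (column 1 already has a 8).
(5,2) is out (column 2 already has a 8).
(5,3) is out (column 3 already has a 8).
(5,8) is out (column 8 already has a 8).
So the only cell in row 5 that can hold 8 is (5,4).
That is column 4.

4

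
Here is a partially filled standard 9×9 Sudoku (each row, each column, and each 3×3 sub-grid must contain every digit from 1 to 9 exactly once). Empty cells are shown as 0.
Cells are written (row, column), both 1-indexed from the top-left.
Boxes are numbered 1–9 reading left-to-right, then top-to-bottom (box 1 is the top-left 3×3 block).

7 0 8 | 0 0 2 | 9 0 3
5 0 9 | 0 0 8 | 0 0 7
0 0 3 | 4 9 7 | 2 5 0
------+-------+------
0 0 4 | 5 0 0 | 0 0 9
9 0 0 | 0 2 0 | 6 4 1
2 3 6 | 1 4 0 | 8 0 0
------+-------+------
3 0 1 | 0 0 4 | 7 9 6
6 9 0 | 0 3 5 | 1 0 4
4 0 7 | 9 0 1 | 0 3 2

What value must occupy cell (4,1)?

Cell (4,1) itself could take any of {1, 8} by direct elimination.
Consider where 8 can go in column 1.
(3,1) is out (box 1 already has a 8).
So the only cell in column 1 that can hold 8 is (4,1).
Therefore (4,1) = 8.

8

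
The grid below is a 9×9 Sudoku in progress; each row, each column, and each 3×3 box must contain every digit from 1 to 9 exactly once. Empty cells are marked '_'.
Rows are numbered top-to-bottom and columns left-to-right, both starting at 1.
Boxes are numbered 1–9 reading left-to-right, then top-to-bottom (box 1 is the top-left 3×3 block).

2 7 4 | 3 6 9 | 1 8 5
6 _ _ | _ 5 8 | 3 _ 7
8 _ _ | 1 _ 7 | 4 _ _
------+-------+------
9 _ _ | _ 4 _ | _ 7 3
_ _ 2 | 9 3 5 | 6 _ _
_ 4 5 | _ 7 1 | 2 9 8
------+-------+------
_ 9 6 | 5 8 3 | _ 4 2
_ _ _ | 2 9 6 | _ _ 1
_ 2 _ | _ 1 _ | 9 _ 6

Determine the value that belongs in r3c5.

2

Row 3 already contains {1, 4, 7, 8}.
Column 5 already contains {1, 3, 4, 5, 6, 7, 8, 9}.
Its 3×3 block (box 2) already contains {1, 3, 5, 6, 7, 8, 9}.
The only value from 1–9 not eliminated is 2, so r3c5 = 2.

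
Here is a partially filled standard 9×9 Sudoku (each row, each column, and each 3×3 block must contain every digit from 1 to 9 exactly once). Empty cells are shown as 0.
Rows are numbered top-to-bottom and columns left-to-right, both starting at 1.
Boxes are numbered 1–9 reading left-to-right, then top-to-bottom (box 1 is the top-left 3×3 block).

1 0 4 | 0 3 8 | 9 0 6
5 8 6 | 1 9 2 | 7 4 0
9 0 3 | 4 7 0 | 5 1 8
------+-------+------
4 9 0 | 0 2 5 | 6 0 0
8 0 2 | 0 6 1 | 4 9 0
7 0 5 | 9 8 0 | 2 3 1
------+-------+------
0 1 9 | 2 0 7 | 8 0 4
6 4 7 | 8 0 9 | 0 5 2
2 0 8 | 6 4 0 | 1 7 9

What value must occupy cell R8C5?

1

Row 8 already contains {2, 4, 5, 6, 7, 8, 9}.
Column 5 already contains {2, 3, 4, 6, 7, 8, 9}.
Its 3×3 block (box 8) already contains {2, 4, 6, 7, 8, 9}.
The only value from 1–9 not eliminated is 1, so R8C5 = 1.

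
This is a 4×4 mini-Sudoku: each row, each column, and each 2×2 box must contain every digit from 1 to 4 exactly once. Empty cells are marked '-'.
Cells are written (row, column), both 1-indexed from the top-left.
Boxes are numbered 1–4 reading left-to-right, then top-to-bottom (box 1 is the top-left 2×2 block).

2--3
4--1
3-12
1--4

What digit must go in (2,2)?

3

Row 2 already contains {1, 4}.
Column 2 already contains {}.
Its 2×2 block (box 1) already contains {2, 4}.
The only value from 1–4 not eliminated is 3, so (2,2) = 3.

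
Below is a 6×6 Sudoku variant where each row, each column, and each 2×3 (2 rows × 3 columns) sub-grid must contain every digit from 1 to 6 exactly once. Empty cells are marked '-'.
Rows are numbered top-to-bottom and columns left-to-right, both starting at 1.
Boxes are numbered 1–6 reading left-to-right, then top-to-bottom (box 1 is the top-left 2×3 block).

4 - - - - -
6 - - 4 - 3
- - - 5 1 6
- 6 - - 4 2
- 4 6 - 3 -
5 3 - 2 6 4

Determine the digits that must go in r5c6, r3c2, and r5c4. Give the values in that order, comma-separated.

5,2,1

For r5c6:
  Consider where 5 can go in row 5.
  r5c1 is out (column 1 already has a 5).
  r5c4 is out (column 4 already has a 5).
  So the only cell in row 5 that can hold 5 is r5c6.
  So r5c6 = 5.
For r3c2:
  Row 3 already contains {1, 5, 6}.
  Column 2 already contains {3, 4, 6}.
  Its 2×3 block (box 3) already contains {6}.
  The only value from 1–6 not eliminated is 2, so r3c2 = 2.
For r5c4:
  Row 5 already contains {3, 4, 6}.
  Column 4 already contains {2, 4, 5}.
  Its 2×3 block (box 6) already contains {2, 3, 4, 6}.
  The only value from 1–6 not eliminated is 1, so r5c4 = 1.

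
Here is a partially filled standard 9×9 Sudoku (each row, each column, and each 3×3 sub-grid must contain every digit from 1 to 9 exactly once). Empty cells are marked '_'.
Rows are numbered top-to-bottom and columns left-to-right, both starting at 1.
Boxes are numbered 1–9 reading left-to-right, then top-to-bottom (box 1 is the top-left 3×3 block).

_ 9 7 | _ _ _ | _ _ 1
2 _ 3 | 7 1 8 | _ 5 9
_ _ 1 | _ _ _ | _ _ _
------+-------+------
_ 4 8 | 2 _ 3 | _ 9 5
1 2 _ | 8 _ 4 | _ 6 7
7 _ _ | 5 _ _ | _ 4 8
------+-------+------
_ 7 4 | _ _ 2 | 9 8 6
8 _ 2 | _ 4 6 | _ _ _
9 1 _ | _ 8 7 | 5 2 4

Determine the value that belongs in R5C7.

Row 5 already contains {1, 2, 4, 6, 7, 8}.
Column 7 already contains {5, 9}.
Its 3×3 block (box 6) already contains {4, 5, 6, 7, 8, 9}.
The only value from 1–9 not eliminated is 3, so R5C7 = 3.

3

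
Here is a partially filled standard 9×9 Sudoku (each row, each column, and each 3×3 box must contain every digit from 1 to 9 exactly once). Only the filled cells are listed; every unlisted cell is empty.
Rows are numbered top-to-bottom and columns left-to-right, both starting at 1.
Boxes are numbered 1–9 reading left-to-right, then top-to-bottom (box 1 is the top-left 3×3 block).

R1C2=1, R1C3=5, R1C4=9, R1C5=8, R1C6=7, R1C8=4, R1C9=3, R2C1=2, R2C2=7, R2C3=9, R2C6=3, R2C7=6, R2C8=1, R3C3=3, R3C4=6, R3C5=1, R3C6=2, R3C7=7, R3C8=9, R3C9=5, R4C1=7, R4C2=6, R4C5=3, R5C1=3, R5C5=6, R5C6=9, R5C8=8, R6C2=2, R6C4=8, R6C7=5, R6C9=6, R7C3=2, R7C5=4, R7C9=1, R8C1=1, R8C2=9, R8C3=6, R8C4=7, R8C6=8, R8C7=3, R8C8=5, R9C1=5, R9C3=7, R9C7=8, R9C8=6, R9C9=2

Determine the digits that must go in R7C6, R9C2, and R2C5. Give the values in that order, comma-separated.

6,4,5

For R7C6:
  Consider where 6 can go in row 7.
  R7C1 is out (box 7 already has a 6).
  R7C2 is out (column 2 already has a 6).
  R7C4 is out (column 4 already has a 6).
  R7C7 is out (column 7 already has a 6).
  R7C8 is out (column 8 already has a 6).
  So the only cell in row 7 that can hold 6 is R7C6.
  So R7C6 = 6.
For R9C2:
  Consider where 4 can go in row 9.
  R9C4 is out (box 8 already has a 4).
  R9C5 is out (column 5 already has a 4).
  R9C6 is out (box 8 already has a 4).
  So the only cell in row 9 that can hold 4 is R9C2.
  So R9C2 = 4.
For R2C5:
  Row 2 already contains {1, 2, 3, 6, 7, 9}.
  Column 5 already contains {1, 3, 4, 6, 8}.
  Its 3×3 block (box 2) already contains {1, 2, 3, 6, 7, 8, 9}.
  The only value from 1–9 not eliminated is 5, so R2C5 = 5.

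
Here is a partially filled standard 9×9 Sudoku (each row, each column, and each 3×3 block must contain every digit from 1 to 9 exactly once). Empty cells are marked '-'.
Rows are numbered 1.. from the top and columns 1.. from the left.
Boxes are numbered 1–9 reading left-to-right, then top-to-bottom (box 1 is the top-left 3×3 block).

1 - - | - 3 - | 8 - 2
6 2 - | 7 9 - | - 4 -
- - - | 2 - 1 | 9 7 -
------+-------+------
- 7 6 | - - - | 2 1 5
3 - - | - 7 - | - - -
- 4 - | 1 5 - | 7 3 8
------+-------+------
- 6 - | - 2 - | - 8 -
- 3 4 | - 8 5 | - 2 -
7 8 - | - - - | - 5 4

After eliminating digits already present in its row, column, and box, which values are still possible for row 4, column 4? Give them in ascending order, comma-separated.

3,4,8,9

Row 4 already contains {1, 2, 5, 6, 7}.
Column 4 already contains {1, 2, 7}.
Its 3×3 block (box 5) already contains {1, 5, 7}.
Removing those from 1–9 leaves {3, 4, 8, 9} as the candidates for row 4, column 4.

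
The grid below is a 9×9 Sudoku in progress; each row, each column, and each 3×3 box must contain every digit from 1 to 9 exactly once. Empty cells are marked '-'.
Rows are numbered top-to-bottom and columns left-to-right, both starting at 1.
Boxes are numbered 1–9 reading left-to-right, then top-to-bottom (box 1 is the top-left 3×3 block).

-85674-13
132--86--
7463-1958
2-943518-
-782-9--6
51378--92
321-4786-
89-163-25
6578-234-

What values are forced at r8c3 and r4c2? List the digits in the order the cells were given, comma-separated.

4,6

For r8c3:
  Row 8 already contains {1, 2, 3, 5, 6, 8, 9}.
  Column 3 already contains {1, 2, 3, 5, 6, 7, 8, 9}.
  Its 3×3 block (box 7) already contains {1, 2, 3, 5, 6, 7, 8, 9}.
  The only value from 1–9 not eliminated is 4, so r8c3 = 4.
For r4c2:
  Row 4 already contains {1, 2, 3, 4, 5, 8, 9}.
  Column 2 already contains {1, 2, 3, 4, 5, 7, 8, 9}.
  Its 3×3 block (box 4) already contains {1, 2, 3, 5, 7, 8, 9}.
  The only value from 1–9 not eliminated is 6, so r4c2 = 6.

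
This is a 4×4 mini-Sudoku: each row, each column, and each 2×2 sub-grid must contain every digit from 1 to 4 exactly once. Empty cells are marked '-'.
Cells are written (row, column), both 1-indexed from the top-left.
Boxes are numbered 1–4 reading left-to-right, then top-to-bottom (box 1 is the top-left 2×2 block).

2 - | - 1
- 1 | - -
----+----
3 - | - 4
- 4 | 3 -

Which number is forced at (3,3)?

Cell (3,3) itself could take any of {1, 2} by direct elimination.
Consider where 1 can go in row 3.
(3,2) is out (column 2 already has a 1).
So the only cell in row 3 that can hold 1 is (3,3).
Therefore (3,3) = 1.

1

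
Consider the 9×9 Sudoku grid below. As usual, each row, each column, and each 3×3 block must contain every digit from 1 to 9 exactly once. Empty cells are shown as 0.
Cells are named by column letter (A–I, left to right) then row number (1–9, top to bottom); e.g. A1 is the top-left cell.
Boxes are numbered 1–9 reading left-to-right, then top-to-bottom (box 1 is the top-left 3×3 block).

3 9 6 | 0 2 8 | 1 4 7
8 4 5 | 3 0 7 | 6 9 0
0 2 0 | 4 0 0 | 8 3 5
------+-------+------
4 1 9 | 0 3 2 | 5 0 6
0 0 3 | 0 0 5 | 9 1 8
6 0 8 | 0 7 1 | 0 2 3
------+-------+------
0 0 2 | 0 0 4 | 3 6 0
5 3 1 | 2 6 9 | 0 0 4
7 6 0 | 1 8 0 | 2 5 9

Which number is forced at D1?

Row 1 already contains {1, 2, 3, 4, 6, 7, 8, 9}.
Column D already contains {1, 2, 3, 4}.
Its 3×3 block (box 2) already contains {2, 3, 4, 7, 8}.
The only value from 1–9 not eliminated is 5, so D1 = 5.

5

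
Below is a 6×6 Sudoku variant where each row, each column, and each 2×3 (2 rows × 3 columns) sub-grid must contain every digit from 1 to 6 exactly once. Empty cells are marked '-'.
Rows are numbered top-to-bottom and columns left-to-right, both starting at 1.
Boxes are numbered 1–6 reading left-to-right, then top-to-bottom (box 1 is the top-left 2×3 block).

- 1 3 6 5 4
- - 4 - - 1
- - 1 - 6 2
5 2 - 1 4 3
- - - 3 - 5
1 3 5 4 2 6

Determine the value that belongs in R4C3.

6

Row 4 already contains {1, 2, 3, 4, 5}.
Column 3 already contains {1, 3, 4, 5}.
Its 2×3 block (box 3) already contains {1, 2, 5}.
The only value from 1–6 not eliminated is 6, so R4C3 = 6.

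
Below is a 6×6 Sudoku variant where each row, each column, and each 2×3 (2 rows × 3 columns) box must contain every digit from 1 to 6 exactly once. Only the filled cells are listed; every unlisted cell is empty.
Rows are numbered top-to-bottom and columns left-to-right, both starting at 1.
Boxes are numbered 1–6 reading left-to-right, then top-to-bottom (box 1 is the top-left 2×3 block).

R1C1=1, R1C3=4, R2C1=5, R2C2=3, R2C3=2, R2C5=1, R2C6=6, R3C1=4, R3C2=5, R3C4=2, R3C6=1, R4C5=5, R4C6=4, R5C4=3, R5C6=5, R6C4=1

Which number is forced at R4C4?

6

Row 4 already contains {4, 5}.
Column 4 already contains {1, 2, 3}.
Its 2×3 block (box 4) already contains {1, 2, 4, 5}.
The only value from 1–6 not eliminated is 6, so R4C4 = 6.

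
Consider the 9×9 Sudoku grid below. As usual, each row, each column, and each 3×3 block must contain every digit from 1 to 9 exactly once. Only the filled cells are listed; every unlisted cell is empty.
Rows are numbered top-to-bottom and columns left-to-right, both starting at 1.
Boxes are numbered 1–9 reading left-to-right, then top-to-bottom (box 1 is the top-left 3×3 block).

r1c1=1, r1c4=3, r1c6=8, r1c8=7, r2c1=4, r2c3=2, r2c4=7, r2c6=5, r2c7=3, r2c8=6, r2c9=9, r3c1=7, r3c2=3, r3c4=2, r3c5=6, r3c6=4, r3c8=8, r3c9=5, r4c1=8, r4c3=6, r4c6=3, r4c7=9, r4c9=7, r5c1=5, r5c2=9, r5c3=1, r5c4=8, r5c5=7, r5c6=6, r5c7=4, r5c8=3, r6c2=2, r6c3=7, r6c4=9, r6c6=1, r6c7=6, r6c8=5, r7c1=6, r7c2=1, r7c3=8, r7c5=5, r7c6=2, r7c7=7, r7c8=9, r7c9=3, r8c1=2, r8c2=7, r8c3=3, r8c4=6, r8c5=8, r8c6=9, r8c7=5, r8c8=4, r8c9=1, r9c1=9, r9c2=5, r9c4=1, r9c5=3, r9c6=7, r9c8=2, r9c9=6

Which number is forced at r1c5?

Row 1 already contains {1, 3, 7, 8}.
Column 5 already contains {3, 5, 6, 7, 8}.
Its 3×3 block (box 2) already contains {2, 3, 4, 5, 6, 7, 8}.
The only value from 1–9 not eliminated is 9, so r1c5 = 9.

9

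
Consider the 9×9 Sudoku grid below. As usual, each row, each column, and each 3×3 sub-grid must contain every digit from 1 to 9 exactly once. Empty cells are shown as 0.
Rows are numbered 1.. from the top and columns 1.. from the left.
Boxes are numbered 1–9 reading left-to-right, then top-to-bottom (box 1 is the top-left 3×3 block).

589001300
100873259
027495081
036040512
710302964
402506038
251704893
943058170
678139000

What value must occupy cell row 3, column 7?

6

Row 3 already contains {1, 2, 4, 5, 7, 8, 9}.
Column 7 already contains {1, 2, 3, 5, 8, 9}.
Its 3×3 block (box 3) already contains {1, 2, 3, 5, 8, 9}.
The only value from 1–9 not eliminated is 6, so row 3, column 7 = 6.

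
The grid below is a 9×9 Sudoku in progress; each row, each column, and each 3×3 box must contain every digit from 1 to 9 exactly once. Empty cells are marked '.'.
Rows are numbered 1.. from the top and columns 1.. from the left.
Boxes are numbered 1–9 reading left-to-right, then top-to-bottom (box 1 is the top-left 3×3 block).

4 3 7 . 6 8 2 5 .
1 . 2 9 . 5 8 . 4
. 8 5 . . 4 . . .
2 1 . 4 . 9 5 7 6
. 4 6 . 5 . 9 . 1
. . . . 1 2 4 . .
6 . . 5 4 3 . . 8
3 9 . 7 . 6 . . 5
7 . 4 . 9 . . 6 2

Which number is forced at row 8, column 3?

8

Cell row 8, column 3 itself could take any of {1, 8} by direct elimination.
Consider where 8 can go in box 7.
row 7, column 2 is out (row 7 already has a 8).
row 7, column 3 is out (row 7 already has a 8).
row 9, column 2 is out (column 2 already has a 8).
So the only cell in box 7 that can hold 8 is row 8, column 3.
Therefore row 8, column 3 = 8.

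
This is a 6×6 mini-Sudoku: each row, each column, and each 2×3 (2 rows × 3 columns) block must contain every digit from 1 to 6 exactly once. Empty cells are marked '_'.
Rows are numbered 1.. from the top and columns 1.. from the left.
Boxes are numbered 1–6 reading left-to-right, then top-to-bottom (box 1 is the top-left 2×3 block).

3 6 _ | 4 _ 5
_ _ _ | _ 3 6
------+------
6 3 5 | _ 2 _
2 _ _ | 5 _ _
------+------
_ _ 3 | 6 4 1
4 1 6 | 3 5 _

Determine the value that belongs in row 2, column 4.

2

Cell row 2, column 4 itself could take any of {1, 2} by direct elimination.
Consider where 2 can go in column 4.
row 3, column 4 is out (row 3 already has a 2).
So the only cell in column 4 that can hold 2 is row 2, column 4.
Therefore row 2, column 4 = 2.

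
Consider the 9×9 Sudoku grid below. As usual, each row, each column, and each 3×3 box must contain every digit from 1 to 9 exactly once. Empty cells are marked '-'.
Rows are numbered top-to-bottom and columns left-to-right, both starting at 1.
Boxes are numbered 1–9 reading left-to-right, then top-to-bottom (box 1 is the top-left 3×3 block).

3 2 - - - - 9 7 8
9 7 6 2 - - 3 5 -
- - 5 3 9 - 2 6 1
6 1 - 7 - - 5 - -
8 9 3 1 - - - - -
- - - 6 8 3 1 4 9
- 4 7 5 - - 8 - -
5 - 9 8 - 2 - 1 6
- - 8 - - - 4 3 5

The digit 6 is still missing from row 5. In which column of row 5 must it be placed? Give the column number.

Consider where 6 can go in row 5.
r5c5 is out (box 5 already has a 6).
r5c6 is out (box 5 already has a 6).
r5c8 is out (column 8 already has a 6).
r5c9 is out (column 9 already has a 6).
So the only cell in row 5 that can hold 6 is r5c7.
That is column 7.

7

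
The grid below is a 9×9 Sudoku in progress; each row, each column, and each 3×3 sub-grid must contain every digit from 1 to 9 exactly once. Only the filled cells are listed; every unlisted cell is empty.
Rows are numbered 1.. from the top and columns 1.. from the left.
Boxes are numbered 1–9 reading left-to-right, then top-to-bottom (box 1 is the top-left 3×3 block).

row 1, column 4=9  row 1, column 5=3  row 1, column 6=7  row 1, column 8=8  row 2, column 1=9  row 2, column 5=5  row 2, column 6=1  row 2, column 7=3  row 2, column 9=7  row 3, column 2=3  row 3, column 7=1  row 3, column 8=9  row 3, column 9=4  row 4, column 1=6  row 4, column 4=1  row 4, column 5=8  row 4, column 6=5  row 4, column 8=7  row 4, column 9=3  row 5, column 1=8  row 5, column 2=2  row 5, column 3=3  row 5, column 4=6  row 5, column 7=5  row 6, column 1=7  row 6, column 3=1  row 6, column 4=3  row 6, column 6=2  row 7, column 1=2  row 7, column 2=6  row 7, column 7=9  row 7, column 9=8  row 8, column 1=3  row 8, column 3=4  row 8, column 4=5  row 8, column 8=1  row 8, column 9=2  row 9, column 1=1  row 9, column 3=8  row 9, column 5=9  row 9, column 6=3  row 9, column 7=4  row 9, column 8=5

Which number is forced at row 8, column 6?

8

Cell row 8, column 6 itself could take any of {6, 8} by direct elimination.
Consider where 8 can go in box 8.
row 7, column 4 is out (row 7 already has a 8).
row 7, column 5 is out (row 7 already has a 8).
row 7, column 6 is out (row 7 already has a 8).
row 8, column 5 is out (column 5 already has a 8).
row 9, column 4 is out (row 9 already has a 8).
So the only cell in box 8 that can hold 8 is row 8, column 6.
Therefore row 8, column 6 = 8.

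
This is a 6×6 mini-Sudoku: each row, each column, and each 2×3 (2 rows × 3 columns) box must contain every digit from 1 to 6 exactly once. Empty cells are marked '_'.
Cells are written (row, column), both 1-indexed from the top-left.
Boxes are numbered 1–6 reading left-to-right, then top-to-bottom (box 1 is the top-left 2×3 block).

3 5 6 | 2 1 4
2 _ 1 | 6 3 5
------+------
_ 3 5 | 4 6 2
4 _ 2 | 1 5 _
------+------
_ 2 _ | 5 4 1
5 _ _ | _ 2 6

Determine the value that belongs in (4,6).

3

Row 4 already contains {1, 2, 4, 5}.
Column 6 already contains {1, 2, 4, 5, 6}.
Its 2×3 block (box 4) already contains {1, 2, 4, 5, 6}.
The only value from 1–6 not eliminated is 3, so (4,6) = 3.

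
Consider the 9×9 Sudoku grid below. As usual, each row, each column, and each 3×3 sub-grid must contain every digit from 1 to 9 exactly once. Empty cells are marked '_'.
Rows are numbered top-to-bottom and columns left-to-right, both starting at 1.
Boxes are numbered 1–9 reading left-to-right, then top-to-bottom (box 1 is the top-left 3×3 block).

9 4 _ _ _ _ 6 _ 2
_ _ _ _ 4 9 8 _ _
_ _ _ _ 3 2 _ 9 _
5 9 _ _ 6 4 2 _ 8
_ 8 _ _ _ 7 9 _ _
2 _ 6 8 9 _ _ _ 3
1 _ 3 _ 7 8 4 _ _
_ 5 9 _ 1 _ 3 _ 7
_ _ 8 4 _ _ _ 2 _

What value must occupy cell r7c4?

9

Cell r7c4 itself could take any of {2, 5, 6, 9} by direct elimination.
Consider where 9 can go in box 8.
r8c4 is out (row 8 already has a 9).
r8c6 is out (row 8 already has a 9).
r9c5 is out (column 5 already has a 9).
r9c6 is out (column 6 already has a 9).
So the only cell in box 8 that can hold 9 is r7c4.
Therefore r7c4 = 9.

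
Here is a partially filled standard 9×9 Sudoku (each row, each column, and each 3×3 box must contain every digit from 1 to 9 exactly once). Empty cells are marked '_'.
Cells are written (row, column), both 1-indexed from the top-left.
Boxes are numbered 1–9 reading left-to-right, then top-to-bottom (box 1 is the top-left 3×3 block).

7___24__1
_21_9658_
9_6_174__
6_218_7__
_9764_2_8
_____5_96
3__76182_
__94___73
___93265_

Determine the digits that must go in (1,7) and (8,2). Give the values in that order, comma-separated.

9,6

For (1,7):
  Consider where 9 can go in box 3.
  (1,8) is out (column 8 already has a 9).
  (2,9) is out (row 2 already has a 9).
  (3,8) is out (row 3 already has a 9).
  (3,9) is out (row 3 already has a 9).
  So the only cell in box 3 that can hold 9 is (1,7).
  So (1,7) = 9.
For (8,2):
  Consider where 6 can go in row 8.
  (8,1) is out (column 1 already has a 6).
  (8,5) is out (column 5 already has a 6).
  (8,6) is out (column 6 already has a 6).
  (8,7) is out (column 7 already has a 6).
  So the only cell in row 8 that can hold 6 is (8,2).
  So (8,2) = 6.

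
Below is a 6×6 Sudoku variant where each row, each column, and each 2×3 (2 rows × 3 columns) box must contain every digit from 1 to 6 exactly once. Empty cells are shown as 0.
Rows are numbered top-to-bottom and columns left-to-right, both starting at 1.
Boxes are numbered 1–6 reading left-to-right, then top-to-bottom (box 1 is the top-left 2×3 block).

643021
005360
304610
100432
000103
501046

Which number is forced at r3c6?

5

Row 3 already contains {1, 3, 4, 6}.
Column 6 already contains {1, 2, 3, 6}.
Its 2×3 block (box 4) already contains {1, 2, 3, 4, 6}.
The only value from 1–6 not eliminated is 5, so r3c6 = 5.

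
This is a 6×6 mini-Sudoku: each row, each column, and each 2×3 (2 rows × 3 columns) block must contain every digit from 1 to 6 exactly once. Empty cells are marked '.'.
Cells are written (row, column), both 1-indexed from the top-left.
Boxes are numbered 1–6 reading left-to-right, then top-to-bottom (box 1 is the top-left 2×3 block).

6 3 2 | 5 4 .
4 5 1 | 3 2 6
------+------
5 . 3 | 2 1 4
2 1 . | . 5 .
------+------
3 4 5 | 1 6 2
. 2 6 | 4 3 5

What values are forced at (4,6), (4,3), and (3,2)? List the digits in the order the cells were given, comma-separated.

3,4,6

For (4,6):
  Row 4 already contains {1, 2, 5}.
  Column 6 already contains {2, 4, 5, 6}.
  Its 2×3 block (box 4) already contains {1, 2, 4, 5}.
  The only value from 1–6 not eliminated is 3, so (4,6) = 3.
For (4,3):
  Row 4 already contains {1, 2, 5}.
  Column 3 already contains {1, 2, 3, 5, 6}.
  Its 2×3 block (box 3) already contains {1, 2, 3, 5}.
  The only value from 1–6 not eliminated is 4, so (4,3) = 4.
For (3,2):
  Row 3 already contains {1, 2, 3, 4, 5}.
  Column 2 already contains {1, 2, 3, 4, 5}.
  Its 2×3 block (box 3) already contains {1, 2, 3, 5}.
  The only value from 1–6 not eliminated is 6, so (3,2) = 6.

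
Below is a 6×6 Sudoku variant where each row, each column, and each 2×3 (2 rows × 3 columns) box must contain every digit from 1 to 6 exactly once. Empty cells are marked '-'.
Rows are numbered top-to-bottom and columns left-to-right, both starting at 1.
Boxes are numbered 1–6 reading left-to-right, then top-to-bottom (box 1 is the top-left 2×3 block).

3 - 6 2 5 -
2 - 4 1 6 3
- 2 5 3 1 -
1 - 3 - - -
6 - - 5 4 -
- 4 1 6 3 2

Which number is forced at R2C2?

5

Row 2 already contains {1, 2, 3, 4, 6}.
Column 2 already contains {2, 4}.
Its 2×3 block (box 1) already contains {2, 3, 4, 6}.
The only value from 1–6 not eliminated is 5, so R2C2 = 5.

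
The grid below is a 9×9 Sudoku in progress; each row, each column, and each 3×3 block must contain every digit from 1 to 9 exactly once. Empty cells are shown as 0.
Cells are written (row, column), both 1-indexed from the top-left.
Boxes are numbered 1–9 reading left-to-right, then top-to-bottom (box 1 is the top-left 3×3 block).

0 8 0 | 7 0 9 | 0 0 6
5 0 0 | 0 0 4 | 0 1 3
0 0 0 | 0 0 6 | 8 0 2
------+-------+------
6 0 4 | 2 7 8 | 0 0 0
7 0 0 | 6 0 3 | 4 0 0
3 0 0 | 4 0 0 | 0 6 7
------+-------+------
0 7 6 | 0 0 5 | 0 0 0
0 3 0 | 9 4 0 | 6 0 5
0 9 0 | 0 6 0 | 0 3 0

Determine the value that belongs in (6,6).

1

Row 6 already contains {3, 4, 6, 7}.
Column 6 already contains {3, 4, 5, 6, 8, 9}.
Its 3×3 block (box 5) already contains {2, 3, 4, 6, 7, 8}.
The only value from 1–9 not eliminated is 1, so (6,6) = 1.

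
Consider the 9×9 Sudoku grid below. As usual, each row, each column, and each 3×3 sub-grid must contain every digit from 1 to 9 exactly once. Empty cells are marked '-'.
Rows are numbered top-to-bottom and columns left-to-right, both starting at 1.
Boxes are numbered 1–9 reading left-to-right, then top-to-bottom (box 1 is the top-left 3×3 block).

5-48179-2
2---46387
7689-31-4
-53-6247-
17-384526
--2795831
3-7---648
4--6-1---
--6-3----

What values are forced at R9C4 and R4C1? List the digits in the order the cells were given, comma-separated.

For R9C4:
  Consider where 4 can go in box 8.
  R7C4 is out (row 7 already has a 4).
  R7C5 is out (row 7 already has a 4).
  R7C6 is out (row 7 already has a 4).
  R8C5 is out (row 8 already has a 4).
  R9C6 is out (column 6 already has a 4).
  So the only cell in box 8 that can hold 4 is R9C4.
  So R9C4 = 4.
For R4C1:
  Consider where 8 can go in row 4.
  R4C4 is out (column 4 already has a 8).
  R4C9 is out (column 9 already has a 8).
  So the only cell in row 4 that can hold 8 is R4C1.
  So R4C1 = 8.

4,8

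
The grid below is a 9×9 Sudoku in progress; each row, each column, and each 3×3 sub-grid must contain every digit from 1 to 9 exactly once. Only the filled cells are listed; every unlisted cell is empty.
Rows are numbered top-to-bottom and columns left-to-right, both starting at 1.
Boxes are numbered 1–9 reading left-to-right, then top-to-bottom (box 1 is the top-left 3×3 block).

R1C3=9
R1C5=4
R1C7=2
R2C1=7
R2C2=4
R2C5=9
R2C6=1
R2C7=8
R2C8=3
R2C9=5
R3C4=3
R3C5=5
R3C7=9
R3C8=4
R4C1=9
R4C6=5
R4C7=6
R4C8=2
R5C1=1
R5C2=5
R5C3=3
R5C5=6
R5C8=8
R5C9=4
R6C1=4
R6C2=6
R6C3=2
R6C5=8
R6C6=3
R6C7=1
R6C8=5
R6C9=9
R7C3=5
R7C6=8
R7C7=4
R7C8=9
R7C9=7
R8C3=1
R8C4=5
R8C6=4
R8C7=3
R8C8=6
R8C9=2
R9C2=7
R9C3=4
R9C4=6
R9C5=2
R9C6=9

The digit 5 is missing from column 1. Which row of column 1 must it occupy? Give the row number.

1

Consider where 5 can go in column 1.
R3C1 is out (row 3 already has a 5).
R7C1 is out (row 7 already has a 5).
R8C1 is out (row 8 already has a 5).
R9C1 is out (box 7 already has a 5).
So the only cell in column 1 that can hold 5 is R1C1.
That is row 1.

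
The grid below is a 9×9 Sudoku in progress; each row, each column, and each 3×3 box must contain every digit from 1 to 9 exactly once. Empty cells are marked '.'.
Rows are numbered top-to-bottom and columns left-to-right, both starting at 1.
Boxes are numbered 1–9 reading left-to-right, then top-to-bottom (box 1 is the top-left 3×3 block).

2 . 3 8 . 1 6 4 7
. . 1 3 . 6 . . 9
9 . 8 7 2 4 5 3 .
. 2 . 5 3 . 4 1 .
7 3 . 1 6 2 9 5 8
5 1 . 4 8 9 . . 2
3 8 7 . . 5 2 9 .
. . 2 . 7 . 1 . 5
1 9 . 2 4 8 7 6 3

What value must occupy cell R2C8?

Cell R2C8 itself could take any of {2, 8} by direct elimination.
Consider where 2 can go in box 3.
R2C7 is out (column 7 already has a 2).
R3C9 is out (row 3 already has a 2).
So the only cell in box 3 that can hold 2 is R2C8.
Therefore R2C8 = 2.

2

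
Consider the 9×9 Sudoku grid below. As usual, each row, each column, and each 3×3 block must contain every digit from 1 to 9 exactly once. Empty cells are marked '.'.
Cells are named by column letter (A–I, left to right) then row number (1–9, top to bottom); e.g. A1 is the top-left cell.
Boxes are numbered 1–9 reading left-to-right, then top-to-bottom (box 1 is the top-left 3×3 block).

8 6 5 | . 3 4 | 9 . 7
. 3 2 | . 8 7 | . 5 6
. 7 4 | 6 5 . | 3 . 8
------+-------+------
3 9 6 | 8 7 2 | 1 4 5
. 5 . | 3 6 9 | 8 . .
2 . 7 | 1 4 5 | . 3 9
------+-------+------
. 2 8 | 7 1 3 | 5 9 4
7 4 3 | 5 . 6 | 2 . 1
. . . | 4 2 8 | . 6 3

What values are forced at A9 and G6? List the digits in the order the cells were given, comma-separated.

5,6

For A9:
  Consider where 5 can go in column A.
  A2 is out (row 2 already has a 5).
  A3 is out (row 3 already has a 5).
  A5 is out (row 5 already has a 5).
  A7 is out (row 7 already has a 5).
  So the only cell in column A that can hold 5 is A9.
  So A9 = 5.
For G6:
  Row 6 already contains {1, 2, 3, 4, 5, 7, 9}.
  Column G already contains {1, 2, 3, 5, 8, 9}.
  Its 3×3 block (box 6) already contains {1, 3, 4, 5, 8, 9}.
  The only value from 1–9 not eliminated is 6, so G6 = 6.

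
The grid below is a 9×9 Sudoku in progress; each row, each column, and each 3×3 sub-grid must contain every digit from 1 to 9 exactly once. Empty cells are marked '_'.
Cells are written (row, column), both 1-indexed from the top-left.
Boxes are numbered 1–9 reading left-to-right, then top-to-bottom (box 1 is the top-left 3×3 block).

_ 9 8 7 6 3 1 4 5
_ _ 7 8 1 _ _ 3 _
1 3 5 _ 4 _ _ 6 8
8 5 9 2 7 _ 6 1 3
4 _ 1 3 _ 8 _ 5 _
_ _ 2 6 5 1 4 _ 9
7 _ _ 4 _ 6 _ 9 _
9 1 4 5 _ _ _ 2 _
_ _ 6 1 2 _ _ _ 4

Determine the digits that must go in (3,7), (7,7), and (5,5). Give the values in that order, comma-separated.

7,5,9

For (3,7):
  Consider where 7 can go in box 3.
  (2,7) is out (row 2 already has a 7).
  (2,9) is out (row 2 already has a 7).
  So the only cell in box 3 that can hold 7 is (3,7).
  So (3,7) = 7.
For (7,7):
  Consider where 5 can go in row 7.
  (7,2) is out (column 2 already has a 5).
  (7,3) is out (column 3 already has a 5).
  (7,5) is out (column 5 already has a 5).
  (7,9) is out (column 9 already has a 5).
  So the only cell in row 7 that can hold 5 is (7,7).
  So (7,7) = 5.
For (5,5):
  Row 5 already contains {1, 3, 4, 5, 8}.
  Column 5 already contains {1, 2, 4, 5, 6, 7}.
  Its 3×3 block (box 5) already contains {1, 2, 3, 5, 6, 7, 8}.
  The only value from 1–9 not eliminated is 9, so (5,5) = 9.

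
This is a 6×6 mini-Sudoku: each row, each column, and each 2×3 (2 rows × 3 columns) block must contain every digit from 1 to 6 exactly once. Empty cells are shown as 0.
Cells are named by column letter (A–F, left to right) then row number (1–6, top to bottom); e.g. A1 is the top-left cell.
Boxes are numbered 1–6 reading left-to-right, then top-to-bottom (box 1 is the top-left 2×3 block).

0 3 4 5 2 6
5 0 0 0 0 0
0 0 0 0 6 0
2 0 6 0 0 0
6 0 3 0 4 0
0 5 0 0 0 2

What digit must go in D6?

Cell D6 itself could take any of {1, 3, 6} by direct elimination.
Consider where 6 can go in row 6.
A6 is out (column A already has a 6).
C6 is out (column C already has a 6).
E6 is out (column E already has a 6).
So the only cell in row 6 that can hold 6 is D6.
Therefore D6 = 6.

6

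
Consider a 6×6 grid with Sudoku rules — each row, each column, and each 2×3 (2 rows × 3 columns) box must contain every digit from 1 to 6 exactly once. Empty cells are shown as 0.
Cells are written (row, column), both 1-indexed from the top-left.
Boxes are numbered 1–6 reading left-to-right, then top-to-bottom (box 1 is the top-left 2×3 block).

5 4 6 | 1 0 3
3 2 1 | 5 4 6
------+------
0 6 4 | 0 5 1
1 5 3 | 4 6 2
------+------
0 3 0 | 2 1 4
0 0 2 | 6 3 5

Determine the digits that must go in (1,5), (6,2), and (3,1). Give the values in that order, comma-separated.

For (1,5):
  Row 1 already contains {1, 3, 4, 5, 6}.
  Column 5 already contains {1, 3, 4, 5, 6}.
  Its 2×3 block (box 2) already contains {1, 3, 4, 5, 6}.
  The only value from 1–6 not eliminated is 2, so (1,5) = 2.
For (6,2):
  Row 6 already contains {2, 3, 5, 6}.
  Column 2 already contains {2, 3, 4, 5, 6}.
  Its 2×3 block (box 5) already contains {2, 3}.
  The only value from 1–6 not eliminated is 1, so (6,2) = 1.
For (3,1):
  Row 3 already contains {1, 4, 5, 6}.
  Column 1 already contains {1, 3, 5}.
  Its 2×3 block (box 3) already contains {1, 3, 4, 5, 6}.
  The only value from 1–6 not eliminated is 2, so (3,1) = 2.

2,1,2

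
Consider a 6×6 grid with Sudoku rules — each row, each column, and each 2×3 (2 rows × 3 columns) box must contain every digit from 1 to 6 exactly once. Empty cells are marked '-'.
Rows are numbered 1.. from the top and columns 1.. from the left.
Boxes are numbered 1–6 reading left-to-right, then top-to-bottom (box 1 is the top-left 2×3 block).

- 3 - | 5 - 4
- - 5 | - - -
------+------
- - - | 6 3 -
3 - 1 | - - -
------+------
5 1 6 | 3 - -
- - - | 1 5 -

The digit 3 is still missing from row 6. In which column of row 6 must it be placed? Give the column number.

Consider where 3 can go in row 6.
row 6, column 1 is out (column 1 already has a 3).
row 6, column 2 is out (column 2 already has a 3).
row 6, column 6 is out (box 6 already has a 3).
So the only cell in row 6 that can hold 3 is row 6, column 3.
That is column 3.

3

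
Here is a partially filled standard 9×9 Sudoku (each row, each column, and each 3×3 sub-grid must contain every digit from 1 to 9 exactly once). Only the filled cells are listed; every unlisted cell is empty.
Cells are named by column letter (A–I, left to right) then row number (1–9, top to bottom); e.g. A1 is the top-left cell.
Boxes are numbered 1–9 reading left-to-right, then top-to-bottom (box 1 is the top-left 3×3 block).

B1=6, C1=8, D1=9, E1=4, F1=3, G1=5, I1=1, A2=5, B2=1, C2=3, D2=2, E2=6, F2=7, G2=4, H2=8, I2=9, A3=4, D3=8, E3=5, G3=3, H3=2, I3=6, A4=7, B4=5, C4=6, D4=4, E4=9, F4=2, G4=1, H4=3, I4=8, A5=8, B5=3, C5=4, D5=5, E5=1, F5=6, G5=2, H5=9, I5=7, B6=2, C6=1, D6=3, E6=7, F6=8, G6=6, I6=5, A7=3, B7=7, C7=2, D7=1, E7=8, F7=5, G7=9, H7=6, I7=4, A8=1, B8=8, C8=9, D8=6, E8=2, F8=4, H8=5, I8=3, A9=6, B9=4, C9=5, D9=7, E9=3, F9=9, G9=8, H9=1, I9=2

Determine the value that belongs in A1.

2

Row 1 already contains {1, 3, 4, 5, 6, 8, 9}.
Column A already contains {1, 3, 4, 5, 6, 7, 8}.
Its 3×3 block (box 1) already contains {1, 3, 4, 5, 6, 8}.
The only value from 1–9 not eliminated is 2, so A1 = 2.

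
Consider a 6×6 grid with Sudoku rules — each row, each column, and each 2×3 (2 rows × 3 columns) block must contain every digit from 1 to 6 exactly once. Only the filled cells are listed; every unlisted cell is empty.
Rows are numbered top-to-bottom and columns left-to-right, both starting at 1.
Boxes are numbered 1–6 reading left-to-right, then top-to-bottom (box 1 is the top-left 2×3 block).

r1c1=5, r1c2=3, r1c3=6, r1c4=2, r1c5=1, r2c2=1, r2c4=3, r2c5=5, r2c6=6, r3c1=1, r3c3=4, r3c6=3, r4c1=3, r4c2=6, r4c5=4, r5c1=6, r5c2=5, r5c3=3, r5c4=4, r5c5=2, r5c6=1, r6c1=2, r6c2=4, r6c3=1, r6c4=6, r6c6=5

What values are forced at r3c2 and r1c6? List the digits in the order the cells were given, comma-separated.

2,4

For r3c2:
  Row 3 already contains {1, 3, 4}.
  Column 2 already contains {1, 3, 4, 5, 6}.
  Its 2×3 block (box 3) already contains {1, 3, 4, 6}.
  The only value from 1–6 not eliminated is 2, so r3c2 = 2.
For r1c6:
  Row 1 already contains {1, 2, 3, 5, 6}.
  Column 6 already contains {1, 3, 5, 6}.
  Its 2×3 block (box 2) already contains {1, 2, 3, 5, 6}.
  The only value from 1–6 not eliminated is 4, so r1c6 = 4.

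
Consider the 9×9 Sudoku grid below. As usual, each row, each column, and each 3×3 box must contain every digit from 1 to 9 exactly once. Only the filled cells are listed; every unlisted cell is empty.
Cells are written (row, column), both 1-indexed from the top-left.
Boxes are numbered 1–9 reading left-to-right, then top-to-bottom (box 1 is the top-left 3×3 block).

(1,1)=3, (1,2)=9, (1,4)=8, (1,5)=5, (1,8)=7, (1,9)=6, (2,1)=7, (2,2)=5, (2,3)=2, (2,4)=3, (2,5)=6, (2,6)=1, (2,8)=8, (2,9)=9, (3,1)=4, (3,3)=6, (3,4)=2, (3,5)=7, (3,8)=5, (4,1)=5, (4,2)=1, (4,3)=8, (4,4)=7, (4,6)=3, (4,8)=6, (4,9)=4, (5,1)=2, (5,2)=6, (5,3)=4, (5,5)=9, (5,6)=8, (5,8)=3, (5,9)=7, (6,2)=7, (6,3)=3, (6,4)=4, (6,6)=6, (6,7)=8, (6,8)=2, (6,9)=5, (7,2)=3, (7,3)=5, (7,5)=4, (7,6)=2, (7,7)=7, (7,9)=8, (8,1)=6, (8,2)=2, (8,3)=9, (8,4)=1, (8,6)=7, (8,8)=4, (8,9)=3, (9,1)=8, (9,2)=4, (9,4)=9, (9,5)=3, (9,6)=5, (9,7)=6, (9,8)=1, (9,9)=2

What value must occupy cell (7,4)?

6

Row 7 already contains {2, 3, 4, 5, 7, 8}.
Column 4 already contains {1, 2, 3, 4, 7, 8, 9}.
Its 3×3 block (box 8) already contains {1, 2, 3, 4, 5, 7, 9}.
The only value from 1–9 not eliminated is 6, so (7,4) = 6.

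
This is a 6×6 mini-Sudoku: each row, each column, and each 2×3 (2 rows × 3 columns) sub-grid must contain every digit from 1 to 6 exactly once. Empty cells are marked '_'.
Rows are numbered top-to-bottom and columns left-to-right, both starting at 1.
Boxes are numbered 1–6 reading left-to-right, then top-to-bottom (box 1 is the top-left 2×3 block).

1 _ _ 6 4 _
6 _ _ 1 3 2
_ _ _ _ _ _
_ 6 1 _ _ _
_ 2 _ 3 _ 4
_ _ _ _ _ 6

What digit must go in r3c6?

Cell r3c6 itself could take any of {1, 3, 5} by direct elimination.
Consider where 1 can go in column 6.
r1c6 is out (row 1 already has a 1).
r4c6 is out (row 4 already has a 1).
So the only cell in column 6 that can hold 1 is r3c6.
Therefore r3c6 = 1.

1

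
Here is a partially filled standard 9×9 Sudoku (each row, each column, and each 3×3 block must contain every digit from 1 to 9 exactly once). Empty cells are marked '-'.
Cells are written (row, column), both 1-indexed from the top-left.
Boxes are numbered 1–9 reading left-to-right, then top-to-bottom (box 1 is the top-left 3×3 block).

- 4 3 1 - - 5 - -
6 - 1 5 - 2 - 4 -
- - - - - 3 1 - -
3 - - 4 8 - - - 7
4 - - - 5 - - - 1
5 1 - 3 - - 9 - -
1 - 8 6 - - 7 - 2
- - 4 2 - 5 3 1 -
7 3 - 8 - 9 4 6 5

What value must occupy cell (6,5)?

2

Cell (6,5) itself could take any of {2, 6, 7} by direct elimination.
Consider where 2 can go in box 5.
(4,6) is out (column 6 already has a 2).
(5,4) is out (column 4 already has a 2).
(5,6) is out (column 6 already has a 2).
(6,6) is out (column 6 already has a 2).
So the only cell in box 5 that can hold 2 is (6,5).
Therefore (6,5) = 2.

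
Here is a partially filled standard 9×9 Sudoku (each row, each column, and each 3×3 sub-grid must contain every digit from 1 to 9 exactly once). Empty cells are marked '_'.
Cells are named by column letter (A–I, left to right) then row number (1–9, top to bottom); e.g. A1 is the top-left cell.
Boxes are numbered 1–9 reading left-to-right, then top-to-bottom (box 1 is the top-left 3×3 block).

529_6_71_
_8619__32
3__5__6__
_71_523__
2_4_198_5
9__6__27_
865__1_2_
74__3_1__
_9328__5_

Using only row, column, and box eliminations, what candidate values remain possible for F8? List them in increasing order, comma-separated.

Row 8 already contains {1, 3, 4, 7}.
Column F already contains {1, 2, 9}.
Its 3×3 block (box 8) already contains {1, 2, 3, 8}.
Removing those from 1–9 leaves {5, 6} as the candidates for F8.

5,6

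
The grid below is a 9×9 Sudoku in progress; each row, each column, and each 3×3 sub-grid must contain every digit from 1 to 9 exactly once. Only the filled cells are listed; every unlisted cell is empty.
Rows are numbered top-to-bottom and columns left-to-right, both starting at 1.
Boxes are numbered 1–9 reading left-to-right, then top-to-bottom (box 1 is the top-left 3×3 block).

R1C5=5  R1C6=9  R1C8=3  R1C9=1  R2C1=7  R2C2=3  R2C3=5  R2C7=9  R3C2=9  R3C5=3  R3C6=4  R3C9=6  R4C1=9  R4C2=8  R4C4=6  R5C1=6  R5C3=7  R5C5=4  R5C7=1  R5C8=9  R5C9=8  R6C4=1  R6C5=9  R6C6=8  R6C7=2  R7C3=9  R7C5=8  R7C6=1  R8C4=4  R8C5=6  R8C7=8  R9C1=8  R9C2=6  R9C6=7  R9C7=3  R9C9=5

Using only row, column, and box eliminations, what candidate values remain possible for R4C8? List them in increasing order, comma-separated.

Row 4 already contains {6, 8, 9}.
Column 8 already contains {3, 9}.
Its 3×3 block (box 6) already contains {1, 2, 8, 9}.
Removing those from 1–9 leaves {4, 5, 7} as the candidates for R4C8.

4,5,7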